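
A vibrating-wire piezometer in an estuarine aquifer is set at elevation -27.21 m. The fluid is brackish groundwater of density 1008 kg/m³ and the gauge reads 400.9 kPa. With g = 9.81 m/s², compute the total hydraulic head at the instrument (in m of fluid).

ψ = P/(ρg) = 400.9×1000 / (1008 × 9.81) = 40.54 m.
h = z + ψ = -27.21 + 40.54 = 13.33 m.

h ≈ 13.33 m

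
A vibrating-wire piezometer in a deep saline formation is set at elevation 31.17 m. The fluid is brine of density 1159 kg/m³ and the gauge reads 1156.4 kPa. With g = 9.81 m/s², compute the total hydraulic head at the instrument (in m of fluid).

ψ = P/(ρg) = 1156.4×1000 / (1159 × 9.81) = 101.71 m.
h = z + ψ = 31.17 + 101.71 = 132.88 m.

h ≈ 132.88 m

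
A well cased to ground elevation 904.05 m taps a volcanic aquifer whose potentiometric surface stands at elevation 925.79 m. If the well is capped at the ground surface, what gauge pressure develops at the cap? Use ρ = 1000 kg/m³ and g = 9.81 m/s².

P ≈ 213 kPa

Head above the cap: Δh = 925.79 − 904.05 = 21.74 m.
P = ρgΔh = 1000 × 9.81 × 21.74 = 213269 Pa ≈ 213 kPa.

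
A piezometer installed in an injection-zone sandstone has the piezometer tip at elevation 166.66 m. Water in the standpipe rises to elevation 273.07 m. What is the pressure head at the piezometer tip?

ψ ≈ 106.41 m

Total head h = 273.07 m (the water-surface elevation in the piezometer).
Pressure head ψ = h − z = 273.07 − 166.66 = 106.41 m.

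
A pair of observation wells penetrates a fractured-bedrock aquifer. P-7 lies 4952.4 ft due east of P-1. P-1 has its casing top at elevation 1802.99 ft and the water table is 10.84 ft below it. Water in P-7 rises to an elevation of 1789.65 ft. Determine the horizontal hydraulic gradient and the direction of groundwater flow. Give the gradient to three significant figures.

i ≈ 0.000505; groundwater flows toward the east

Total head at P-1: h = 1802.99 − 10.84 = 1792.15 ft.
Total head at P-7: h = 1789.65 ft (water level in the piezometer is the total head).
Head difference: h(P-1) − h(P-7) = 1792.15 − 1789.65 = 2.50 ft.
Hydraulic gradient: i = |Δh| / L = 2.50 / 4952.4 = 0.000505.
Flow is from higher to lower head: from P-1 toward P-7, i.e. toward the east.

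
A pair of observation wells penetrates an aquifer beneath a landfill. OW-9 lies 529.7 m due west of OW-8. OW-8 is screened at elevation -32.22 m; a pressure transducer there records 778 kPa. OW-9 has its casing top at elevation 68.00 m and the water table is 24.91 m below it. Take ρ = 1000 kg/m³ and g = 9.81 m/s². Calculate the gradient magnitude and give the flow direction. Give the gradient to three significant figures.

i ≈ 0.00755; groundwater flows toward the west

Pressure head at OW-8: ψ = P/(ρg) = 778×1000 / (1000 × 9.81) = 79.31 m.
Total head at OW-8: h = z + ψ = -32.22 + 79.31 = 47.09 m.
Total head at OW-9: h = 68.00 − 24.91 = 43.09 m.
Head difference: h(OW-8) − h(OW-9) = 47.09 − 43.09 = 4.00 m.
Hydraulic gradient: i = |Δh| / L = 4.00 / 529.7 = 0.00755.
Flow is from higher to lower head: from OW-8 toward OW-9, i.e. toward the west.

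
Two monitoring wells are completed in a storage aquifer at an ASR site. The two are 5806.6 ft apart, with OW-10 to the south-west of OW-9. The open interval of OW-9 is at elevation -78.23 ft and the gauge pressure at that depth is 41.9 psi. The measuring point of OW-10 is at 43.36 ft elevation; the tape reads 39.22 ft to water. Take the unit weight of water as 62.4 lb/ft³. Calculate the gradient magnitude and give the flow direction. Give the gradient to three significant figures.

i ≈ 0.00247; groundwater flows toward the south-west

Pressure head at OW-9: ψ = 144·P/γ = 144 × 41.9 / 62.4 = 96.69 ft.
Total head at OW-9: h = z + ψ = -78.23 + 96.69 = 18.46 ft.
Total head at OW-10: h = 43.36 − 39.22 = 4.14 ft.
Head difference: h(OW-9) − h(OW-10) = 18.46 − 4.14 = 14.32 ft.
Hydraulic gradient: i = |Δh| / L = 14.32 / 5806.6 = 0.00247.
Flow is from higher to lower head: from OW-9 toward OW-10, i.e. toward the south-west.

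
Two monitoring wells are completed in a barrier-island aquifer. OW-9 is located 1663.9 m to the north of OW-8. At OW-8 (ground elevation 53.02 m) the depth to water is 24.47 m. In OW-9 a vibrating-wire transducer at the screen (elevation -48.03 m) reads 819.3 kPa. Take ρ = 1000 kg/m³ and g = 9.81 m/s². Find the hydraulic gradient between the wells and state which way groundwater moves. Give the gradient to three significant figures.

Total head at OW-8: h = 53.02 − 24.47 = 28.55 m.
Pressure head at OW-9: ψ = P/(ρg) = 819.3×1000 / (1000 × 9.81) = 83.52 m.
Total head at OW-9: h = z + ψ = -48.03 + 83.52 = 35.49 m.
Head difference: h(OW-8) − h(OW-9) = 28.55 − 35.49 = -6.94 m.
Hydraulic gradient: i = |Δh| / L = 6.94 / 1663.9 = 0.00417.
Flow is from higher to lower head: from OW-9 toward OW-8, i.e. toward the south.

i ≈ 0.00417; groundwater flows toward the south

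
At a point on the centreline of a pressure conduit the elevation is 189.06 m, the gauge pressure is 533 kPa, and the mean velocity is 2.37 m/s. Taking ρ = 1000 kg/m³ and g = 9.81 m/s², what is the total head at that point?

Pressure head ψ = P/(ρg) = 533×1000 / (1000 × 9.81) = 54.33 m.
Velocity head = v²/(2g) = 2.37² / (2 × 9.81) = 0.286 m.
h = z + ψ + v²/(2g) = 189.06 + 54.33 + 0.286 = 243.68 m.

h ≈ 243.68 m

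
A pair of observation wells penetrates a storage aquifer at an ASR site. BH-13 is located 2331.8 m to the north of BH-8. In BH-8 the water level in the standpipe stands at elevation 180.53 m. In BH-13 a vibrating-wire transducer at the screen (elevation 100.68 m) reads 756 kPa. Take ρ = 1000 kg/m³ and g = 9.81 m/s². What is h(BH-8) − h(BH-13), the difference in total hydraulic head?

Δh ≈ 2.79 m

Total head at BH-8: h = 180.53 m (water level in the piezometer is the total head).
Pressure head at BH-13: ψ = P/(ρg) = 756×1000 / (1000 × 9.81) = 77.06 m.
Total head at BH-13: h = z + ψ = 100.68 + 77.06 = 177.74 m.
Head difference: h(BH-8) − h(BH-13) = 180.53 − 177.74 = 2.79 m.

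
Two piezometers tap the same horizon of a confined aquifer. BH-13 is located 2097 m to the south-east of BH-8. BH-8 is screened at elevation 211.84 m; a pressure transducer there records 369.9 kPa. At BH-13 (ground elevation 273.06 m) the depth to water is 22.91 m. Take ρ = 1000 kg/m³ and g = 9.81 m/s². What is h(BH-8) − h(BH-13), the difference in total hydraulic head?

Pressure head at BH-8: ψ = P/(ρg) = 369.9×1000 / (1000 × 9.81) = 37.71 m.
Total head at BH-8: h = z + ψ = 211.84 + 37.71 = 249.55 m.
Total head at BH-13: h = 273.06 − 22.91 = 250.15 m.
Head difference: h(BH-8) − h(BH-13) = 249.55 − 250.15 = -0.60 m.

Δh ≈ -0.60 m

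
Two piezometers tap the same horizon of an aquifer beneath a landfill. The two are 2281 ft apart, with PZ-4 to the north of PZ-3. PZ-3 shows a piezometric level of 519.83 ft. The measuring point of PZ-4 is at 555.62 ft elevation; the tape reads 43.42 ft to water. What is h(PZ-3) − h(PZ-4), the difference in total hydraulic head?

Δh ≈ 7.63 ft

Total head at PZ-3: h = 519.83 ft (water level in the piezometer is the total head).
Total head at PZ-4: h = 555.62 − 43.42 = 512.20 ft.
Head difference: h(PZ-3) − h(PZ-4) = 519.83 − 512.20 = 7.63 ft.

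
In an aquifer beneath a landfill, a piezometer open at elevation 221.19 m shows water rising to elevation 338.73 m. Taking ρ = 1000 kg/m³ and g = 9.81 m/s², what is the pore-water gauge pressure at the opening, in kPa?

Pressure head ψ = h − z = 338.73 − 221.19 = 117.54 m.
P = ρgψ = 1000 × 9.81 × 117.54 = 1153067 Pa ≈ 1150 kPa.

P ≈ 1150 kPa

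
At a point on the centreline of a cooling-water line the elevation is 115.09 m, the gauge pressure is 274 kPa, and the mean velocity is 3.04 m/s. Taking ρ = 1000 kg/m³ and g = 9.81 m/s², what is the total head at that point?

Pressure head ψ = P/(ρg) = 274×1000 / (1000 × 9.81) = 27.93 m.
Velocity head = v²/(2g) = 3.04² / (2 × 9.81) = 0.471 m.
h = z + ψ + v²/(2g) = 115.09 + 27.93 + 0.471 = 143.49 m.

h ≈ 143.49 m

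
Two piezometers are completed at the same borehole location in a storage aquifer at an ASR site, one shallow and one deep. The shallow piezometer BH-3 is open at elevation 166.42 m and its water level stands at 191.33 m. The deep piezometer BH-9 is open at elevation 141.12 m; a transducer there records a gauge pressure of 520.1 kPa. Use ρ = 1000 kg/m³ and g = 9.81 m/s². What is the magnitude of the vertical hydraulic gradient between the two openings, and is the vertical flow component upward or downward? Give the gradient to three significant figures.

|i_v| ≈ 0.111; vertical flow is upward

Total head at BH-3: h = 191.33 m (water level in the standpipe).
Pressure head at BH-9: ψ = P/(ρg) = 520.1×1000 / (1000 × 9.81) = 53.02 m.
Total head at BH-9: h = z + ψ = 141.12 + 53.02 = 194.14 m.
Δh = h(BH-3) − h(BH-9) = 191.33 − 194.14 = -2.81 m.
Vertical separation Δz = 166.42 − 141.12 = 25.30 m.
|i_v| = |Δh| / Δz = 2.81 / 25.30 = 0.111.
Head is higher in the deep piezometer, so vertical flow is upward (discharge condition).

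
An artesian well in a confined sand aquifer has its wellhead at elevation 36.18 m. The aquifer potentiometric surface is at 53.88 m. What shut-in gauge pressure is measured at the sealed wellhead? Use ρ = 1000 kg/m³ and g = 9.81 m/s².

Head above the cap: Δh = 53.88 − 36.18 = 17.70 m.
P = ρgΔh = 1000 × 9.81 × 17.70 = 173637 Pa ≈ 174 kPa.

P ≈ 174 kPa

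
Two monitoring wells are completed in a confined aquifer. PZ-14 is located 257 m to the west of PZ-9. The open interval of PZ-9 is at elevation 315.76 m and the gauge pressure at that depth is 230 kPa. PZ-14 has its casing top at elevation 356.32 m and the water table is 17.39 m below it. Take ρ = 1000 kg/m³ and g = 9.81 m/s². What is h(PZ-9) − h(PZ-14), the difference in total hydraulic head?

Δh ≈ 0.28 m

Pressure head at PZ-9: ψ = P/(ρg) = 230×1000 / (1000 × 9.81) = 23.45 m.
Total head at PZ-9: h = z + ψ = 315.76 + 23.45 = 339.21 m.
Total head at PZ-14: h = 356.32 − 17.39 = 338.93 m.
Head difference: h(PZ-9) − h(PZ-14) = 339.21 − 338.93 = 0.28 m.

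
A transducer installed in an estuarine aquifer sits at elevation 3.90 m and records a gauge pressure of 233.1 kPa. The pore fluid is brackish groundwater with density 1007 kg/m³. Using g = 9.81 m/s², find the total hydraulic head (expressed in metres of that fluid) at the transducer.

ψ = P/(ρg) = 233.1×1000 / (1007 × 9.81) = 23.60 m.
h = z + ψ = 3.90 + 23.60 = 27.50 m.

h ≈ 27.50 m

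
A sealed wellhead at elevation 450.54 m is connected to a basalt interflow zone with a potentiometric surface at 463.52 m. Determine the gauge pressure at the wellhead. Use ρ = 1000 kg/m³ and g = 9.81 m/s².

Head above the cap: Δh = 463.52 − 450.54 = 12.98 m.
P = ρgΔh = 1000 × 9.81 × 12.98 = 127334 Pa ≈ 127 kPa.

P ≈ 127 kPa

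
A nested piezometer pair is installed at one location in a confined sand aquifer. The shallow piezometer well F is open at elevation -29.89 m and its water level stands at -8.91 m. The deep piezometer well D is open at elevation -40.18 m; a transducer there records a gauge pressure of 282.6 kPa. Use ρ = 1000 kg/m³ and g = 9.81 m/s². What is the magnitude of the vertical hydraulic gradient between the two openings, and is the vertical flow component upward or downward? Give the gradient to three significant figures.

|i_v| ≈ 0.239; vertical flow is downward

Total head at well F: h = -8.91 m (water level in the standpipe).
Pressure head at well D: ψ = P/(ρg) = 282.6×1000 / (1000 × 9.81) = 28.81 m.
Total head at well D: h = z + ψ = -40.18 + 28.81 = -11.37 m.
Δh = h(well F) − h(well D) = -8.91 − (-11.37) = 2.46 m.
Vertical separation Δz = -29.89 − (-40.18) = 10.29 m.
|i_v| = |Δh| / Δz = 2.46 / 10.29 = 0.239.
Head is higher in the shallow piezometer, so vertical flow is downward (recharge condition).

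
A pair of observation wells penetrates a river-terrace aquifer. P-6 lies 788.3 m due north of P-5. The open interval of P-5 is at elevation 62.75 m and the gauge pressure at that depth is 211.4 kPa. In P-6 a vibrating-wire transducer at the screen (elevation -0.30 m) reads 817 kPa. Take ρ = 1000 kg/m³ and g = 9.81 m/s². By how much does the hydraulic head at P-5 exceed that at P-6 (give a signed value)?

Pressure head at P-5: ψ = P/(ρg) = 211.4×1000 / (1000 × 9.81) = 21.55 m.
Total head at P-5: h = z + ψ = 62.75 + 21.55 = 84.30 m.
Pressure head at P-6: ψ = P/(ρg) = 817×1000 / (1000 × 9.81) = 83.28 m.
Total head at P-6: h = z + ψ = -0.30 + 83.28 = 82.98 m.
Head difference: h(P-5) − h(P-6) = 84.30 − 82.98 = 1.32 m.

Δh ≈ 1.32 m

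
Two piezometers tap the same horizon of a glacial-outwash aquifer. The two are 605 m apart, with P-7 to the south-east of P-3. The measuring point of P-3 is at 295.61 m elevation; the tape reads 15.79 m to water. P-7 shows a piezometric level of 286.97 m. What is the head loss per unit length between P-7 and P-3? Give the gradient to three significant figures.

Total head at P-3: h = 295.61 − 15.79 = 279.82 m.
Total head at P-7: h = 286.97 m (water level in the piezometer is the total head).
Head difference: h(P-3) − h(P-7) = 279.82 − 286.97 = -7.15 m.
Hydraulic gradient: i = |Δh| / L = 7.15 / 605 = 0.0118.

i ≈ 0.0118 m/m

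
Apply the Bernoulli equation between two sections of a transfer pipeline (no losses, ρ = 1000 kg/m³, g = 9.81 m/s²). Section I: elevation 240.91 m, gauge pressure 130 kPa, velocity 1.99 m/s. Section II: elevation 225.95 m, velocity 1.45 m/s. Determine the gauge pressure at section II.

P₂ ≈ 278 kPa

Pressure head at I: ψ₁ = P₁/(ρg) = 130×1000 / (1000 × 9.81) = 13.25 m.
Velocity heads: v₁²/2g = 1.99²/19.62 = 0.202 m; v₂²/2g = 1.45²/19.62 = 0.107 m.
Total head H = z₁ + ψ₁ + v₁²/2g = 240.91 + 13.25 + 0.202 = 254.36 m.
ψ₂ = H − z₂ − v₂²/2g = 254.36 − 225.95 − 0.107 = 28.30 m.
P₂ = ρgψ₂ = 1000 × 9.81 × 28.30 ≈ 278 kPa.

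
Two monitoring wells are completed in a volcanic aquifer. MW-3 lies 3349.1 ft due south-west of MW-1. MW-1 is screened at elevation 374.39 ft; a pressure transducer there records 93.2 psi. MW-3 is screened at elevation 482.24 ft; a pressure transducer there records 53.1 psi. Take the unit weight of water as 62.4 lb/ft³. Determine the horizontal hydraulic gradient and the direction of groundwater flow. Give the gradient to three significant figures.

i ≈ 0.00457; groundwater flows toward the north-east

Pressure head at MW-1: ψ = 144·P/γ = 144 × 93.2 / 62.4 = 215.08 ft.
Total head at MW-1: h = z + ψ = 374.39 + 215.08 = 589.47 ft.
Pressure head at MW-3: ψ = 144·P/γ = 144 × 53.1 / 62.4 = 122.54 ft.
Total head at MW-3: h = z + ψ = 482.24 + 122.54 = 604.78 ft.
Head difference: h(MW-1) − h(MW-3) = 589.47 − 604.78 = -15.31 ft.
Hydraulic gradient: i = |Δh| / L = 15.31 / 3349.1 = 0.00457.
Flow is from higher to lower head: from MW-3 toward MW-1, i.e. toward the north-east.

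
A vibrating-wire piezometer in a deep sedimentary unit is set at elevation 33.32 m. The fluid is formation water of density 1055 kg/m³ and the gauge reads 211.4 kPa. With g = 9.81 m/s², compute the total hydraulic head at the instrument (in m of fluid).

h ≈ 53.75 m

ψ = P/(ρg) = 211.4×1000 / (1055 × 9.81) = 20.43 m.
h = z + ψ = 33.32 + 20.43 = 53.75 m.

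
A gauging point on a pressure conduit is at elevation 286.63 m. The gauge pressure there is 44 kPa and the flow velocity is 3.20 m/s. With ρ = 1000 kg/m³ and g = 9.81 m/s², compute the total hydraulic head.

h ≈ 291.64 m

Pressure head ψ = P/(ρg) = 44×1000 / (1000 × 9.81) = 4.49 m.
Velocity head = v²/(2g) = 3.20² / (2 × 9.81) = 0.522 m.
h = z + ψ + v²/(2g) = 286.63 + 4.49 + 0.522 = 291.64 m.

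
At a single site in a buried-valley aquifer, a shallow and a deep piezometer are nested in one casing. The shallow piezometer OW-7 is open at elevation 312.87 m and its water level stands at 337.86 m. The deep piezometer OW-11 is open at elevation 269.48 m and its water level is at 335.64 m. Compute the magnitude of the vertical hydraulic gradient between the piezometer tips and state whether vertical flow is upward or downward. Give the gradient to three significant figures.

Total head at OW-7: h = 337.86 m (water level in the standpipe).
Total head at OW-11: h = 335.64 m.
Δh = h(OW-7) − h(OW-11) = 337.86 − 335.64 = 2.22 m.
Vertical separation Δz = 312.87 − 269.48 = 43.39 m.
|i_v| = |Δh| / Δz = 2.22 / 43.39 = 0.0512.
Head is higher in the shallow piezometer, so vertical flow is downward (recharge condition).

|i_v| ≈ 0.0512; vertical flow is downward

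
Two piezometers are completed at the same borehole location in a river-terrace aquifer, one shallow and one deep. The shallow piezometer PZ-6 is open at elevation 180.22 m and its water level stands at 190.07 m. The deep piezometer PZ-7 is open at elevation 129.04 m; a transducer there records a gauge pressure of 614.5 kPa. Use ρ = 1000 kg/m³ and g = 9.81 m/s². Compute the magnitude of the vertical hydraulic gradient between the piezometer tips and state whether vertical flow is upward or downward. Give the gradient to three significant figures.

|i_v| ≈ 0.0315; vertical flow is upward

Total head at PZ-6: h = 190.07 m (water level in the standpipe).
Pressure head at PZ-7: ψ = P/(ρg) = 614.5×1000 / (1000 × 9.81) = 62.64 m.
Total head at PZ-7: h = z + ψ = 129.04 + 62.64 = 191.68 m.
Δh = h(PZ-6) − h(PZ-7) = 190.07 − 191.68 = -1.61 m.
Vertical separation Δz = 180.22 − 129.04 = 51.18 m.
|i_v| = |Δh| / Δz = 1.61 / 51.18 = 0.0315.
Head is higher in the deep piezometer, so vertical flow is upward (discharge condition).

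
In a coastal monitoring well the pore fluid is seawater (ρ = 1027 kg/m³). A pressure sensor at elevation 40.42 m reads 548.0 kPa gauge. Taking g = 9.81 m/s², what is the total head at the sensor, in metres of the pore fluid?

ψ = P/(ρg) = 548.0×1000 / (1027 × 9.81) = 54.39 m.
h = z + ψ = 40.42 + 54.39 = 94.81 m.

h ≈ 94.81 m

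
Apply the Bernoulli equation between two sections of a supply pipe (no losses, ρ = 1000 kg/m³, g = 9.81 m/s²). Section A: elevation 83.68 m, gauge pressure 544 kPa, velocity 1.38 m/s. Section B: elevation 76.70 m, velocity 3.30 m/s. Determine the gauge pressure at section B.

P₂ ≈ 608 kPa

Pressure head at A: ψ₁ = P₁/(ρg) = 544×1000 / (1000 × 9.81) = 55.45 m.
Velocity heads: v₁²/2g = 1.38²/19.62 = 0.097 m; v₂²/2g = 3.30²/19.62 = 0.555 m.
Total head H = z₁ + ψ₁ + v₁²/2g = 83.68 + 55.45 + 0.097 = 139.23 m.
ψ₂ = H − z₂ − v₂²/2g = 139.23 − 76.70 − 0.555 = 61.97 m.
P₂ = ρgψ₂ = 1000 × 9.81 × 61.97 ≈ 608 kPa.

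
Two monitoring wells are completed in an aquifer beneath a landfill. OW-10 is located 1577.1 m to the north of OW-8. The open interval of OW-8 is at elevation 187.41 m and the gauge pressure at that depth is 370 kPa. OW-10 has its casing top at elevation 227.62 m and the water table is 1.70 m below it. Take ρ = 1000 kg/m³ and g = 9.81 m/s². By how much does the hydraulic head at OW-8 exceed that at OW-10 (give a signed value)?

Pressure head at OW-8: ψ = P/(ρg) = 370×1000 / (1000 × 9.81) = 37.72 m.
Total head at OW-8: h = z + ψ = 187.41 + 37.72 = 225.13 m.
Total head at OW-10: h = 227.62 − 1.70 = 225.92 m.
Head difference: h(OW-8) − h(OW-10) = 225.13 − 225.92 = -0.79 m.

Δh ≈ -0.79 m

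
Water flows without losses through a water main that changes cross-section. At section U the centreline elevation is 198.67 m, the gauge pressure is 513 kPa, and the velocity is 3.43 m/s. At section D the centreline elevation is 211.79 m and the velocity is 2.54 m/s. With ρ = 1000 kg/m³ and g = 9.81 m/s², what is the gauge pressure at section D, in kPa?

P₂ ≈ 387 kPa

Pressure head at U: ψ₁ = P₁/(ρg) = 513×1000 / (1000 × 9.81) = 52.29 m.
Velocity heads: v₁²/2g = 3.43²/19.62 = 0.600 m; v₂²/2g = 2.54²/19.62 = 0.329 m.
Total head H = z₁ + ψ₁ + v₁²/2g = 198.67 + 52.29 + 0.600 = 251.56 m.
ψ₂ = H − z₂ − v₂²/2g = 251.56 − 211.79 − 0.329 = 39.44 m.
P₂ = ρgψ₂ = 1000 × 9.81 × 39.44 ≈ 387 kPa.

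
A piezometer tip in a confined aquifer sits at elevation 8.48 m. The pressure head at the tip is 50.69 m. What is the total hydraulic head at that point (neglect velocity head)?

h = z + ψ = 8.48 + 50.69 = 59.17 m.

h ≈ 59.17 m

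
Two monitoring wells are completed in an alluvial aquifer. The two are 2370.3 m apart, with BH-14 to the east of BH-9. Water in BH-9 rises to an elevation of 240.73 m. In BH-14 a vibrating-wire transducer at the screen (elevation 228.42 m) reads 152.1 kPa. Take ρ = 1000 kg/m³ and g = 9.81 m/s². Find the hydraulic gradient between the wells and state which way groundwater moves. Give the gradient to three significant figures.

i ≈ 0.00135; groundwater flows toward the west

Total head at BH-9: h = 240.73 m (water level in the piezometer is the total head).
Pressure head at BH-14: ψ = P/(ρg) = 152.1×1000 / (1000 × 9.81) = 15.50 m.
Total head at BH-14: h = z + ψ = 228.42 + 15.50 = 243.92 m.
Head difference: h(BH-9) − h(BH-14) = 240.73 − 243.92 = -3.19 m.
Hydraulic gradient: i = |Δh| / L = 3.19 / 2370.3 = 0.00135.
Flow is from higher to lower head: from BH-14 toward BH-9, i.e. toward the west.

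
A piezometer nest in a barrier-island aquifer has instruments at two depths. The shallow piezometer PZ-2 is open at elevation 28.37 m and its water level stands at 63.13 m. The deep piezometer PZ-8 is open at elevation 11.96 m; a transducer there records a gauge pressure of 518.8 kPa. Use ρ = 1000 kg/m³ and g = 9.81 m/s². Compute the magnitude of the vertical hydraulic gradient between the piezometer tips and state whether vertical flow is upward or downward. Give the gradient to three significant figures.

|i_v| ≈ 0.104; vertical flow is upward

Total head at PZ-2: h = 63.13 m (water level in the standpipe).
Pressure head at PZ-8: ψ = P/(ρg) = 518.8×1000 / (1000 × 9.81) = 52.88 m.
Total head at PZ-8: h = z + ψ = 11.96 + 52.88 = 64.84 m.
Δh = h(PZ-2) − h(PZ-8) = 63.13 − 64.84 = -1.71 m.
Vertical separation Δz = 28.37 − 11.96 = 16.41 m.
|i_v| = |Δh| / Δz = 1.71 / 16.41 = 0.104.
Head is higher in the deep piezometer, so vertical flow is upward (discharge condition).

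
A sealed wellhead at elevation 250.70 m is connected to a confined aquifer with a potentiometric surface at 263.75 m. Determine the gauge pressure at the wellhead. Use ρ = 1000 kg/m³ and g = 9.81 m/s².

Head above the cap: Δh = 263.75 − 250.70 = 13.05 m.
P = ρgΔh = 1000 × 9.81 × 13.05 = 128020 Pa ≈ 128 kPa.

P ≈ 128 kPa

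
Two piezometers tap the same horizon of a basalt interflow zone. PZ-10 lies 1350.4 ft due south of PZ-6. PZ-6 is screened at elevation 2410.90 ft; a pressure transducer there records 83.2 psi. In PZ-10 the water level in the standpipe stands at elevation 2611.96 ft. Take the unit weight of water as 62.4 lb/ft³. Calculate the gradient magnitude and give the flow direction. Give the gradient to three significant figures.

Pressure head at PZ-6: ψ = 144·P/γ = 144 × 83.2 / 62.4 = 192.00 ft.
Total head at PZ-6: h = z + ψ = 2410.90 + 192.00 = 2602.90 ft.
Total head at PZ-10: h = 2611.96 ft (water level in the piezometer is the total head).
Head difference: h(PZ-6) − h(PZ-10) = 2602.90 − 2611.96 = -9.06 ft.
Hydraulic gradient: i = |Δh| / L = 9.06 / 1350.4 = 0.00671.
Flow is from higher to lower head: from PZ-10 toward PZ-6, i.e. toward the north.

i ≈ 0.00671; groundwater flows toward the north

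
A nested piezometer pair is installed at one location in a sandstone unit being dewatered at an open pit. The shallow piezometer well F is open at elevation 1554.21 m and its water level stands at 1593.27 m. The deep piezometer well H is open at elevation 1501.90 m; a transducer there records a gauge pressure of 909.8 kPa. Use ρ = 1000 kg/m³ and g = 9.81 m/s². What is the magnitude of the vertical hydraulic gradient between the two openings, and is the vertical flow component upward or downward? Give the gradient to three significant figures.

|i_v| ≈ 0.0262; vertical flow is upward

Total head at well F: h = 1593.27 m (water level in the standpipe).
Pressure head at well H: ψ = P/(ρg) = 909.8×1000 / (1000 × 9.81) = 92.74 m.
Total head at well H: h = z + ψ = 1501.90 + 92.74 = 1594.64 m.
Δh = h(well F) − h(well H) = 1593.27 − 1594.64 = -1.37 m.
Vertical separation Δz = 1554.21 − 1501.90 = 52.31 m.
|i_v| = |Δh| / Δz = 1.37 / 52.31 = 0.0262.
Head is higher in the deep piezometer, so vertical flow is upward (discharge condition).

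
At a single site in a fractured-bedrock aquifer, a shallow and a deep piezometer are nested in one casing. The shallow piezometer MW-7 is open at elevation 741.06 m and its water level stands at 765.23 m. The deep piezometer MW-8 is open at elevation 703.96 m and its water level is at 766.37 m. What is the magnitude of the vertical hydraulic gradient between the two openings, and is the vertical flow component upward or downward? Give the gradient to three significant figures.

|i_v| ≈ 0.0307; vertical flow is upward

Total head at MW-7: h = 765.23 m (water level in the standpipe).
Total head at MW-8: h = 766.37 m.
Δh = h(MW-7) − h(MW-8) = 765.23 − 766.37 = -1.14 m.
Vertical separation Δz = 741.06 − 703.96 = 37.10 m.
|i_v| = |Δh| / Δz = 1.14 / 37.10 = 0.0307.
Head is higher in the deep piezometer, so vertical flow is upward (discharge condition).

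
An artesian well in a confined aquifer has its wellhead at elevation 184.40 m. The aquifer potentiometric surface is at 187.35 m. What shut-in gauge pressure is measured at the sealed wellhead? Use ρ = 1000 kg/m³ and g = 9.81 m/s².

Head above the cap: Δh = 187.35 − 184.40 = 2.95 m.
P = ρgΔh = 1000 × 9.81 × 2.95 = 28940 Pa ≈ 28.9 kPa.

P ≈ 28.9 kPa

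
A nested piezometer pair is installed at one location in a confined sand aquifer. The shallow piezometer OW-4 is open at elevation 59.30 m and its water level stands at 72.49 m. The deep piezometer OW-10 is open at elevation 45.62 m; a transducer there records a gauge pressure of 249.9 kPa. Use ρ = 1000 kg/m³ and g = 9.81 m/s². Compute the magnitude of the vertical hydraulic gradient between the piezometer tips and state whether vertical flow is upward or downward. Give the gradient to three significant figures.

|i_v| ≈ 0.102; vertical flow is downward

Total head at OW-4: h = 72.49 m (water level in the standpipe).
Pressure head at OW-10: ψ = P/(ρg) = 249.9×1000 / (1000 × 9.81) = 25.47 m.
Total head at OW-10: h = z + ψ = 45.62 + 25.47 = 71.09 m.
Δh = h(OW-4) − h(OW-10) = 72.49 − 71.09 = 1.40 m.
Vertical separation Δz = 59.30 − 45.62 = 13.68 m.
|i_v| = |Δh| / Δz = 1.40 / 13.68 = 0.102.
Head is higher in the shallow piezometer, so vertical flow is downward (recharge condition).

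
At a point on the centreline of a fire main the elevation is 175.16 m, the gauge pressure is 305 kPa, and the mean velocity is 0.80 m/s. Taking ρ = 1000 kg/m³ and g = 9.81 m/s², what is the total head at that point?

h ≈ 206.28 m

Pressure head ψ = P/(ρg) = 305×1000 / (1000 × 9.81) = 31.09 m.
Velocity head = v²/(2g) = 0.80² / (2 × 9.81) = 0.033 m.
h = z + ψ + v²/(2g) = 175.16 + 31.09 + 0.033 = 206.28 m.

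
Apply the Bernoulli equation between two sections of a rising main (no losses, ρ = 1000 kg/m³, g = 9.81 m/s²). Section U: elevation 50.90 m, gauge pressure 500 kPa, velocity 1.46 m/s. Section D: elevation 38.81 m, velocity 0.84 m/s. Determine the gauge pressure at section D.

Pressure head at U: ψ₁ = P₁/(ρg) = 500×1000 / (1000 × 9.81) = 50.97 m.
Velocity heads: v₁²/2g = 1.46²/19.62 = 0.109 m; v₂²/2g = 0.84²/19.62 = 0.036 m.
Total head H = z₁ + ψ₁ + v₁²/2g = 50.90 + 50.97 + 0.109 = 101.98 m.
ψ₂ = H − z₂ − v₂²/2g = 101.98 − 38.81 − 0.036 = 63.13 m.
P₂ = ρgψ₂ = 1000 × 9.81 × 63.13 ≈ 619 kPa.

P₂ ≈ 619 kPa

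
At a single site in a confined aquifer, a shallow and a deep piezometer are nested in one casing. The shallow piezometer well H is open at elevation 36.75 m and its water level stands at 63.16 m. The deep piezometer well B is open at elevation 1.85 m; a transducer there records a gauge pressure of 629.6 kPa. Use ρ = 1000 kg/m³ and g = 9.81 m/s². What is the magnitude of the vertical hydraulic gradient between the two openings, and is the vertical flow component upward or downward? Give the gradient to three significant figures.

Total head at well H: h = 63.16 m (water level in the standpipe).
Pressure head at well B: ψ = P/(ρg) = 629.6×1000 / (1000 × 9.81) = 64.18 m.
Total head at well B: h = z + ψ = 1.85 + 64.18 = 66.03 m.
Δh = h(well H) − h(well B) = 63.16 − 66.03 = -2.87 m.
Vertical separation Δz = 36.75 − 1.85 = 34.90 m.
|i_v| = |Δh| / Δz = 2.87 / 34.90 = 0.0822.
Head is higher in the deep piezometer, so vertical flow is upward (discharge condition).

|i_v| ≈ 0.0822; vertical flow is upward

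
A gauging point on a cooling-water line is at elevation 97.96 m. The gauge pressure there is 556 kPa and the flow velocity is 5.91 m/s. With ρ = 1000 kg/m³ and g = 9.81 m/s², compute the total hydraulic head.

h ≈ 156.42 m

Pressure head ψ = P/(ρg) = 556×1000 / (1000 × 9.81) = 56.68 m.
Velocity head = v²/(2g) = 5.91² / (2 × 9.81) = 1.780 m.
h = z + ψ + v²/(2g) = 97.96 + 56.68 + 1.780 = 156.42 m.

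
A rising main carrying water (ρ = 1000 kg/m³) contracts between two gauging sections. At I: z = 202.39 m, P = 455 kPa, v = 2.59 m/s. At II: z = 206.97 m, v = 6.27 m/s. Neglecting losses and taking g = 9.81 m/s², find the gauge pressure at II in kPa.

Pressure head at I: ψ₁ = P₁/(ρg) = 455×1000 / (1000 × 9.81) = 46.38 m.
Velocity heads: v₁²/2g = 2.59²/19.62 = 0.342 m; v₂²/2g = 6.27²/19.62 = 2.004 m.
Total head H = z₁ + ψ₁ + v₁²/2g = 202.39 + 46.38 + 0.342 = 249.11 m.
ψ₂ = H − z₂ − v₂²/2g = 249.11 − 206.97 − 2.004 = 40.14 m.
P₂ = ρgψ₂ = 1000 × 9.81 × 40.14 ≈ 394 kPa.

P₂ ≈ 394 kPa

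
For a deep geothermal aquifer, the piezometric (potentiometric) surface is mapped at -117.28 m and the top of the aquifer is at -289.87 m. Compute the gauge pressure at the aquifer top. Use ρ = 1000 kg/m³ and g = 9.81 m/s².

Pressure head at the aquifer top: ψ = h − z = -117.28 − (-289.87) = 172.59 m.
P = ρgψ = 1000 × 9.81 × 172.59 = 1693108 Pa ≈ 1690 kPa.

P ≈ 1690 kPa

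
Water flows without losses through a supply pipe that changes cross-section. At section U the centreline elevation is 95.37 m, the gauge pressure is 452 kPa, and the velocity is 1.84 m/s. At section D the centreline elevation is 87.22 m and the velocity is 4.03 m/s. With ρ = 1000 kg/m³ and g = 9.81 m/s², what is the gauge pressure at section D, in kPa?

Pressure head at U: ψ₁ = P₁/(ρg) = 452×1000 / (1000 × 9.81) = 46.08 m.
Velocity heads: v₁²/2g = 1.84²/19.62 = 0.173 m; v₂²/2g = 4.03²/19.62 = 0.828 m.
Total head H = z₁ + ψ₁ + v₁²/2g = 95.37 + 46.08 + 0.173 = 141.62 m.
ψ₂ = H − z₂ − v₂²/2g = 141.62 − 87.22 − 0.828 = 53.57 m.
P₂ = ρgψ₂ = 1000 × 9.81 × 53.57 ≈ 526 kPa.

P₂ ≈ 526 kPa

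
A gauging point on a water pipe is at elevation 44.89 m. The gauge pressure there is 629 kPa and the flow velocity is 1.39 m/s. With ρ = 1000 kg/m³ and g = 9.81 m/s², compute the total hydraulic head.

h ≈ 109.11 m

Pressure head ψ = P/(ρg) = 629×1000 / (1000 × 9.81) = 64.12 m.
Velocity head = v²/(2g) = 1.39² / (2 × 9.81) = 0.098 m.
h = z + ψ + v²/(2g) = 44.89 + 64.12 + 0.098 = 109.11 m.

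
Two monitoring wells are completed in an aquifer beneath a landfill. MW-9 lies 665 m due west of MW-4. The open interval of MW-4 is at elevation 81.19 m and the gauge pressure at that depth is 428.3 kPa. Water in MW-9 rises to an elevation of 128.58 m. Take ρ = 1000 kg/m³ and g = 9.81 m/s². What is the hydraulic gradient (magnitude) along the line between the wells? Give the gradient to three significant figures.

i ≈ 0.00561

Pressure head at MW-4: ψ = P/(ρg) = 428.3×1000 / (1000 × 9.81) = 43.66 m.
Total head at MW-4: h = z + ψ = 81.19 + 43.66 = 124.85 m.
Total head at MW-9: h = 128.58 m (water level in the piezometer is the total head).
Head difference: h(MW-4) − h(MW-9) = 124.85 − 128.58 = -3.73 m.
Hydraulic gradient: i = |Δh| / L = 3.73 / 665 = 0.00561.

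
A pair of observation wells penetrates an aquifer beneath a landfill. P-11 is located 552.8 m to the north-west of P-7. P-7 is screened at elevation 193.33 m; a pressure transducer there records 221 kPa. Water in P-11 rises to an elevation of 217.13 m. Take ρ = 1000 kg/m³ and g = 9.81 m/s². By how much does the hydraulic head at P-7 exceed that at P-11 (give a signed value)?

Δh ≈ -1.27 m

Pressure head at P-7: ψ = P/(ρg) = 221×1000 / (1000 × 9.81) = 22.53 m.
Total head at P-7: h = z + ψ = 193.33 + 22.53 = 215.86 m.
Total head at P-11: h = 217.13 m (water level in the piezometer is the total head).
Head difference: h(P-7) − h(P-11) = 215.86 − 217.13 = -1.27 m.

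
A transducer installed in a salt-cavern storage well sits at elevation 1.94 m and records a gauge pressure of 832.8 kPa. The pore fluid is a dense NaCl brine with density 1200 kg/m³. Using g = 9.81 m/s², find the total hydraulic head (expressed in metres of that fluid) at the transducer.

h ≈ 72.68 m

ψ = P/(ρg) = 832.8×1000 / (1200 × 9.81) = 70.74 m.
h = z + ψ = 1.94 + 70.74 = 72.68 m.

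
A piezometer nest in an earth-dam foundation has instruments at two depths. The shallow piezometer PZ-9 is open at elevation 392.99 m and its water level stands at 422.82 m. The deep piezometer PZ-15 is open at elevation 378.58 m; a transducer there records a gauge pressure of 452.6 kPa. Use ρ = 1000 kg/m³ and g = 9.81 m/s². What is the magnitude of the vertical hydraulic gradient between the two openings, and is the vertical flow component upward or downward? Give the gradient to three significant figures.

Total head at PZ-9: h = 422.82 m (water level in the standpipe).
Pressure head at PZ-15: ψ = P/(ρg) = 452.6×1000 / (1000 × 9.81) = 46.14 m.
Total head at PZ-15: h = z + ψ = 378.58 + 46.14 = 424.72 m.
Δh = h(PZ-9) − h(PZ-15) = 422.82 − 424.72 = -1.90 m.
Vertical separation Δz = 392.99 − 378.58 = 14.41 m.
|i_v| = |Δh| / Δz = 1.90 / 14.41 = 0.132.
Head is higher in the deep piezometer, so vertical flow is upward (discharge condition).

|i_v| ≈ 0.132; vertical flow is upward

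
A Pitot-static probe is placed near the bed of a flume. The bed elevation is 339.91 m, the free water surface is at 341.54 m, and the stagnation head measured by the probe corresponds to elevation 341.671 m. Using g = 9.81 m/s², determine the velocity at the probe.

Near the bed, under hydrostatic conditions, the piezometric head (z + ψ) equals the free-surface elevation, 341.54 m.
Velocity head = total − piezometric = 341.671 − 341.54 = 0.131 m.
v = √(2g·h_v) = √(2 × 9.81 × 0.131) = 1.60 m/s.

v ≈ 1.60 m/s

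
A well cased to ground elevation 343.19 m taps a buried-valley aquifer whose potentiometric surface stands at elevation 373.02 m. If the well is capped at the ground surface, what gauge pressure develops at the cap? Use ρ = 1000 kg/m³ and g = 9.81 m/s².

P ≈ 293 kPa

Head above the cap: Δh = 373.02 − 343.19 = 29.83 m.
P = ρgΔh = 1000 × 9.81 × 29.83 = 292632 Pa ≈ 293 kPa.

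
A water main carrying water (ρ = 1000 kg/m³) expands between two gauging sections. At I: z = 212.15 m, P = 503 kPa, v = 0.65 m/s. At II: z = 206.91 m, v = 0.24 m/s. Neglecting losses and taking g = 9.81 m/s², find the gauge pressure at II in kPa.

Pressure head at I: ψ₁ = P₁/(ρg) = 503×1000 / (1000 × 9.81) = 51.27 m.
Velocity heads: v₁²/2g = 0.65²/19.62 = 0.022 m; v₂²/2g = 0.24²/19.62 = 0.003 m.
Total head H = z₁ + ψ₁ + v₁²/2g = 212.15 + 51.27 + 0.022 = 263.44 m.
ψ₂ = H − z₂ − v₂²/2g = 263.44 − 206.91 − 0.003 = 56.53 m.
P₂ = ρgψ₂ = 1000 × 9.81 × 56.53 ≈ 555 kPa.

P₂ ≈ 555 kPa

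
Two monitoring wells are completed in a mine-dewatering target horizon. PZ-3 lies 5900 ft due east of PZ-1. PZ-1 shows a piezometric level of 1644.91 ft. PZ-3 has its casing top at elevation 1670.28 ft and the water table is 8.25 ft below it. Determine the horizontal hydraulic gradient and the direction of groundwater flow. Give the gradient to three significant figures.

Total head at PZ-1: h = 1644.91 ft (water level in the piezometer is the total head).
Total head at PZ-3: h = 1670.28 − 8.25 = 1662.03 ft.
Head difference: h(PZ-1) − h(PZ-3) = 1644.91 − 1662.03 = -17.12 ft.
Hydraulic gradient: i = |Δh| / L = 17.12 / 5900 = 0.00290.
Flow is from higher to lower head: from PZ-3 toward PZ-1, i.e. toward the west.

i ≈ 0.00290; groundwater flows toward the west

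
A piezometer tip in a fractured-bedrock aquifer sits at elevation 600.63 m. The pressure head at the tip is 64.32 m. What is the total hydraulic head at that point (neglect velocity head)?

h ≈ 664.95 m

h = z + ψ = 600.63 + 64.32 = 664.95 m.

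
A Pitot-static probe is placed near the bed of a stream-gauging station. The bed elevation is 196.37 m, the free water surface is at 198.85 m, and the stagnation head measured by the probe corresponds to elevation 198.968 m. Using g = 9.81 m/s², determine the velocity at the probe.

v ≈ 1.52 m/s

Near the bed, under hydrostatic conditions, the piezometric head (z + ψ) equals the free-surface elevation, 198.85 m.
Velocity head = total − piezometric = 198.968 − 198.85 = 0.118 m.
v = √(2g·h_v) = √(2 × 9.81 × 0.118) = 1.52 m/s.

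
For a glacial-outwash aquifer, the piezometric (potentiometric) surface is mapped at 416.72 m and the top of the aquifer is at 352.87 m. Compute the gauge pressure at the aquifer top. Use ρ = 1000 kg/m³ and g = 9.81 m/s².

Pressure head at the aquifer top: ψ = h − z = 416.72 − 352.87 = 63.85 m.
P = ρgψ = 1000 × 9.81 × 63.85 = 626369 Pa ≈ 626 kPa.

P ≈ 626 kPa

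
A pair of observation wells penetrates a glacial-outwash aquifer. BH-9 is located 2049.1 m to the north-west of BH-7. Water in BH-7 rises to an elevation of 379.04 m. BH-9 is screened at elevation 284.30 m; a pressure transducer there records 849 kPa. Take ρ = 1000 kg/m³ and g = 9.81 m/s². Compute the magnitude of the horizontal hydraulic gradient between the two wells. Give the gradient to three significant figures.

i ≈ 0.00400

Total head at BH-7: h = 379.04 m (water level in the piezometer is the total head).
Pressure head at BH-9: ψ = P/(ρg) = 849×1000 / (1000 × 9.81) = 86.54 m.
Total head at BH-9: h = z + ψ = 284.30 + 86.54 = 370.84 m.
Head difference: h(BH-7) − h(BH-9) = 379.04 − 370.84 = 8.20 m.
Hydraulic gradient: i = |Δh| / L = 8.20 / 2049.1 = 0.00400.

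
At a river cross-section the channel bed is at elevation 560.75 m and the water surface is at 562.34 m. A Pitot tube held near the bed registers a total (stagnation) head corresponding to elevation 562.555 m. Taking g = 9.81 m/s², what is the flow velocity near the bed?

Near the bed, under hydrostatic conditions, the piezometric head (z + ψ) equals the free-surface elevation, 562.34 m.
Velocity head = total − piezometric = 562.555 − 562.34 = 0.215 m.
v = √(2g·h_v) = √(2 × 9.81 × 0.215) = 2.05 m/s.

v ≈ 2.05 m/s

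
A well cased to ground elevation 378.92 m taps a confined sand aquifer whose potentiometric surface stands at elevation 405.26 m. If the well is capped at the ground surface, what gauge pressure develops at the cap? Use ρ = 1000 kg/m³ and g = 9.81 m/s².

Head above the cap: Δh = 405.26 − 378.92 = 26.34 m.
P = ρgΔh = 1000 × 9.81 × 26.34 = 258395 Pa ≈ 258 kPa.

P ≈ 258 kPa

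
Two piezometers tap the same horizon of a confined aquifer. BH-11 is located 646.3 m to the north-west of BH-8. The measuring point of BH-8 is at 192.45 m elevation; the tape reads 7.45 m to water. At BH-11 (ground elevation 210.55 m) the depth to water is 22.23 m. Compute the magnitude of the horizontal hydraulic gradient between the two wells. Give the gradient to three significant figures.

i ≈ 0.00514

Total head at BH-8: h = 192.45 − 7.45 = 185.00 m.
Total head at BH-11: h = 210.55 − 22.23 = 188.32 m.
Head difference: h(BH-8) − h(BH-11) = 185.00 − 188.32 = -3.32 m.
Hydraulic gradient: i = |Δh| / L = 3.32 / 646.3 = 0.00514.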